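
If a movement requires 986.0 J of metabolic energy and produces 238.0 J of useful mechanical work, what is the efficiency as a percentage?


eta = (W_mech / E_meta) * 100
eta = (238.0 / 986.0) * 100
ratio = 0.2414
eta = 24.1379


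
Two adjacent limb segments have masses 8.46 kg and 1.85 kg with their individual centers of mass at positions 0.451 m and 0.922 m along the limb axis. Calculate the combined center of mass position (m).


COM = (m1*x1 + m2*x2) / (m1 + m2)
COM = (8.46*0.451 + 1.85*0.922) / (8.46 + 1.85)
Numerator = 5.5212
Denominator = 10.3100
COM = 0.5355


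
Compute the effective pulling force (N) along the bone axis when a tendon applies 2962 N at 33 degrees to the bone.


F_eff = F_tendon * cos(theta)
theta = 33 deg = 0.5760 rad
cos(theta) = 0.8387
F_eff = 2962 * 0.8387
F_eff = 2484.1422


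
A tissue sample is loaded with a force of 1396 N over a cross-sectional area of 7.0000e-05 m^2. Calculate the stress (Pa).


stress = F / A
stress = 1396 / 7.0000e-05
stress = 1.9943e+07


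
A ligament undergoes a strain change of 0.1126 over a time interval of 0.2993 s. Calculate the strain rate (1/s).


strain_rate = delta_strain / delta_t
strain_rate = 0.1126 / 0.2993
strain_rate = 0.3762


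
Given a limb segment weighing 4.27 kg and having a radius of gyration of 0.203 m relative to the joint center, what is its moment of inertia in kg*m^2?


I = m * k^2
I = 4.27 * 0.203^2
k^2 = 0.0412
I = 0.1760


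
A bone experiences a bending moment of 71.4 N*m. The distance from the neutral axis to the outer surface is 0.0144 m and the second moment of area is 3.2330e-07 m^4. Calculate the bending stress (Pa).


sigma = M * c / I
sigma = 71.4 * 0.0144 / 3.2330e-07
M * c = 1.0282
sigma = 3.1802e+06


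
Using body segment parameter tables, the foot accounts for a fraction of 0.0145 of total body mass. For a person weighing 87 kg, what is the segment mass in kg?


m_segment = body_mass * fraction
m_segment = 87 * 0.0145
m_segment = 1.2615


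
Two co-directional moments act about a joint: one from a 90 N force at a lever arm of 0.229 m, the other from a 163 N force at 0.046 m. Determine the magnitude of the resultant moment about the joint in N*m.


M = F1 * d1 + F2 * d2
M = 90 * 0.229 + 163 * 0.046
M = 20.6100 + 7.4980
M = 28.1080


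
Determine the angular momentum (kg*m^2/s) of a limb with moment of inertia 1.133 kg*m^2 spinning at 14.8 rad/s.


L = I * omega
L = 1.133 * 14.8
L = 16.7684


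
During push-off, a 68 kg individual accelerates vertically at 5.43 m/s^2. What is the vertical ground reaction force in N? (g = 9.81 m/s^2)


GRF = m * (g + a)
GRF = 68 * (9.81 + 5.43)
GRF = 68 * 15.2400
GRF = 1036.3200


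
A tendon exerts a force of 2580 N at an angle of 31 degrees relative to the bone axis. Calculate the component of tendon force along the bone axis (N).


F_eff = F_tendon * cos(theta)
theta = 31 deg = 0.5411 rad
cos(theta) = 0.8572
F_eff = 2580 * 0.8572
F_eff = 2211.4916


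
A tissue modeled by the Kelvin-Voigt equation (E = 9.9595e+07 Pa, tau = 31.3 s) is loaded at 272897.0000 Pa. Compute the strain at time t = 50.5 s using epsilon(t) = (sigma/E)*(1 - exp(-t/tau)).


epsilon(t) = (sigma/E) * (1 - exp(-t/tau))
sigma/E = 272897.0000 / 9.9595e+07 = 0.0027
exp(-t/tau) = exp(-50.5 / 31.3) = 0.1992
epsilon = 0.0027 * (1 - 0.1992)
epsilon = 0.0022


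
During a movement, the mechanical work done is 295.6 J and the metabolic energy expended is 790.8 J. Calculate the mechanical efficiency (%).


eta = (W_mech / E_meta) * 100
eta = (295.6 / 790.8) * 100
ratio = 0.3738
eta = 37.3799


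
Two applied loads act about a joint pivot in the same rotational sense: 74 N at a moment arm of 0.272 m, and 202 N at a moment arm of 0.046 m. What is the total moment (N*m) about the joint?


M = F1 * d1 + F2 * d2
M = 74 * 0.272 + 202 * 0.046
M = 20.1280 + 9.2920
M = 29.4200


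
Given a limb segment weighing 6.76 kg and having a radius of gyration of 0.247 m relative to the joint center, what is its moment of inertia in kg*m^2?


I = m * k^2
I = 6.76 * 0.247^2
k^2 = 0.0610
I = 0.4124


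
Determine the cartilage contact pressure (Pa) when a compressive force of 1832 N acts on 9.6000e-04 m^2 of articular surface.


P = F / A
P = 1832 / 9.6000e-04
P = 1.9083e+06


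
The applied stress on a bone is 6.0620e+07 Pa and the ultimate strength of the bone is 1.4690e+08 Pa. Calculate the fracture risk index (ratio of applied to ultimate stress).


FRI = applied / ultimate
FRI = 6.0620e+07 / 1.4690e+08
FRI = 0.4127


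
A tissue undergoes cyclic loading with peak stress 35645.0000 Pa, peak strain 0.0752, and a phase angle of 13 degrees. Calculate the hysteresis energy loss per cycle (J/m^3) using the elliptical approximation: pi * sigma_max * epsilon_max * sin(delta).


E_loss = pi * sigma_max * epsilon_max * sin(delta)
delta = 13 deg = 0.2269 rad
sin(delta) = 0.2250
E_loss = pi * 35645.0000 * 0.0752 * 0.2250
E_loss = 1894.3245


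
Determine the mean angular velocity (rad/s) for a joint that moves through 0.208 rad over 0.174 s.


omega = delta_theta / delta_t
omega = 0.208 / 0.174
omega = 1.1954


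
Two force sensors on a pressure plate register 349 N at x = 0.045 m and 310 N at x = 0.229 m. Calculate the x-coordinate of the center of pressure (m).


COP_x = (F1*x1 + F2*x2) / (F1 + F2)
COP_x = (349*0.045 + 310*0.229) / (349 + 310)
Numerator = 86.6950
Denominator = 659
COP_x = 0.1316


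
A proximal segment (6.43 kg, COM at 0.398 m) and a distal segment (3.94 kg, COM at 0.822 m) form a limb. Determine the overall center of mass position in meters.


COM = (m1*x1 + m2*x2) / (m1 + m2)
COM = (6.43*0.398 + 3.94*0.822) / (6.43 + 3.94)
Numerator = 5.7978
Denominator = 10.3700
COM = 0.5591


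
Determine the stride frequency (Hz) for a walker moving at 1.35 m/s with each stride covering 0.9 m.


f = v / stride_length
f = 1.35 / 0.9
f = 1.5000


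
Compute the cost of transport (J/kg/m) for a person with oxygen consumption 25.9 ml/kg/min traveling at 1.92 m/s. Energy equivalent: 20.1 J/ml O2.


Power per kg = VO2 * 20.1 / 60
Power per kg = 25.9 * 20.1 / 60 = 8.6765 W/kg
Cost = power_per_kg / speed
Cost = 8.6765 / 1.92
Cost = 4.5190


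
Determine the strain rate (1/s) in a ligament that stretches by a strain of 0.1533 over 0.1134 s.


strain_rate = delta_strain / delta_t
strain_rate = 0.1533 / 0.1134
strain_rate = 1.3519


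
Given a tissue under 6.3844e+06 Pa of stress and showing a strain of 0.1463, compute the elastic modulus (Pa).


E = stress / strain
E = 6.3844e+06 / 0.1463
E = 4.3639e+07


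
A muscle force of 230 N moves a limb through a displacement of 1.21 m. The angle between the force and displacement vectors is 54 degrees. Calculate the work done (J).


W = F * d * cos(theta)
theta = 54 deg = 0.9425 rad
cos(theta) = 0.5878
W = 230 * 1.21 * 0.5878
W = 163.5806


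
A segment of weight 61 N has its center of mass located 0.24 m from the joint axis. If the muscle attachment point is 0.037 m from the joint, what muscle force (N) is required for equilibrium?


F_muscle = W * d_load / d_muscle
F_muscle = 61 * 0.24 / 0.037
Numerator = 14.6400
F_muscle = 395.6757


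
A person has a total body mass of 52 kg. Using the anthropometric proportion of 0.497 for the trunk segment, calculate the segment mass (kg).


m_segment = body_mass * fraction
m_segment = 52 * 0.497
m_segment = 25.8440


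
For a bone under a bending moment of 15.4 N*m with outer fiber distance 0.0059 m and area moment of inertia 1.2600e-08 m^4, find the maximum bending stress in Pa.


sigma = M * c / I
sigma = 15.4 * 0.0059 / 1.2600e-08
M * c = 0.0909
sigma = 7.2111e+06


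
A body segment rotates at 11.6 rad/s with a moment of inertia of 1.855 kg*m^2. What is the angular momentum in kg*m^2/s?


L = I * omega
L = 1.855 * 11.6
L = 21.5180


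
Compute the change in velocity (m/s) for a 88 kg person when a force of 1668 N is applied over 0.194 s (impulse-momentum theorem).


J = F * dt = 1668 * 0.194 = 323.5920 N*s
delta_v = J / m
delta_v = 323.5920 / 88
delta_v = 3.6772


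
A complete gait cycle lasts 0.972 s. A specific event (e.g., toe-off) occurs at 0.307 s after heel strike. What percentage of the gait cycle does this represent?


pct = (event_time / cycle_time) * 100
pct = (0.307 / 0.972) * 100
ratio = 0.3158
pct = 31.5844


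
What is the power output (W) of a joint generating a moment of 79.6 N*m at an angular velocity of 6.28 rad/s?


P = M * omega
P = 79.6 * 6.28
P = 499.8880


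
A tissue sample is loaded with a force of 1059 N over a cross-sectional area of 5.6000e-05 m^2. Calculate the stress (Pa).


stress = F / A
stress = 1059 / 5.6000e-05
stress = 1.8911e+07


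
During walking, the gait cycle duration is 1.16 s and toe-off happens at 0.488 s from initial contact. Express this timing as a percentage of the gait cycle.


pct = (event_time / cycle_time) * 100
pct = (0.488 / 1.16) * 100
ratio = 0.4207
pct = 42.0690


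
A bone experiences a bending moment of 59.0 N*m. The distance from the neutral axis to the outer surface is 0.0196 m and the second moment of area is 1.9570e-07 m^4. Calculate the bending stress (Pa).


sigma = M * c / I
sigma = 59.0 * 0.0196 / 1.9570e-07
M * c = 1.1564
sigma = 5.9090e+06


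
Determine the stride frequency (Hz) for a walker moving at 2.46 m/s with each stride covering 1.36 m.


f = v / stride_length
f = 2.46 / 1.36
f = 1.8088


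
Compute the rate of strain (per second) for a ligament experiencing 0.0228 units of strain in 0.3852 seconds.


strain_rate = delta_strain / delta_t
strain_rate = 0.0228 / 0.3852
strain_rate = 0.0592


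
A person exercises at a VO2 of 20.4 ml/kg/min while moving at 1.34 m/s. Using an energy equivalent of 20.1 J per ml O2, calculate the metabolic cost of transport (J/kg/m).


Power per kg = VO2 * 20.1 / 60
Power per kg = 20.4 * 20.1 / 60 = 6.8340 W/kg
Cost = power_per_kg / speed
Cost = 6.8340 / 1.34
Cost = 5.1000


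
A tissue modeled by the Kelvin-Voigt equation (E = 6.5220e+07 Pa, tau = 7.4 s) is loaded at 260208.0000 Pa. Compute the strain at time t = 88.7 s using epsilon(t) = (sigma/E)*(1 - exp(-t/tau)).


epsilon(t) = (sigma/E) * (1 - exp(-t/tau))
sigma/E = 260208.0000 / 6.5220e+07 = 0.0040
exp(-t/tau) = exp(-88.7 / 7.4) = 6.2278e-06
epsilon = 0.0040 * (1 - 6.2278e-06)
epsilon = 0.0040


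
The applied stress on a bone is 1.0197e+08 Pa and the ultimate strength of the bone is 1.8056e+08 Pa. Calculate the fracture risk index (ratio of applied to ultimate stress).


FRI = applied / ultimate
FRI = 1.0197e+08 / 1.8056e+08
FRI = 0.5647


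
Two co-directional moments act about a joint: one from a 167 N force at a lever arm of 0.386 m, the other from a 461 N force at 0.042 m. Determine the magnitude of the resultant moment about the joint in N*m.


M = F1 * d1 + F2 * d2
M = 167 * 0.386 + 461 * 0.042
M = 64.4620 + 19.3620
M = 83.8240


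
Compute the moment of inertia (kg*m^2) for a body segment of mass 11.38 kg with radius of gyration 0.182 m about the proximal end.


I = m * k^2
I = 11.38 * 0.182^2
k^2 = 0.0331
I = 0.3770


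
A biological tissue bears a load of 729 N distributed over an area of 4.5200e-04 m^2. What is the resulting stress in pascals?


stress = F / A
stress = 729 / 4.5200e-04
stress = 1.6128e+06


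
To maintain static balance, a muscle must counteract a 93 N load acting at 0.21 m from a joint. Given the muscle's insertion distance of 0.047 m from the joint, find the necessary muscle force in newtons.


F_muscle = W * d_load / d_muscle
F_muscle = 93 * 0.21 / 0.047
Numerator = 19.5300
F_muscle = 415.5319


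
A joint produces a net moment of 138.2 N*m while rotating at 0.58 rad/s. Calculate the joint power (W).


P = M * omega
P = 138.2 * 0.58
P = 80.1560


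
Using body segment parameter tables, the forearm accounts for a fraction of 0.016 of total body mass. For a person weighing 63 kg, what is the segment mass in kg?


m_segment = body_mass * fraction
m_segment = 63 * 0.016
m_segment = 1.0080


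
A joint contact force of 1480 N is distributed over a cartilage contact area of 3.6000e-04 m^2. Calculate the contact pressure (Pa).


P = F / A
P = 1480 / 3.6000e-04
P = 4.1111e+06


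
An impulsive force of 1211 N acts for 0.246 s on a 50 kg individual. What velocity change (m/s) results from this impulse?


J = F * dt = 1211 * 0.246 = 297.9060 N*s
delta_v = J / m
delta_v = 297.9060 / 50
delta_v = 5.9581


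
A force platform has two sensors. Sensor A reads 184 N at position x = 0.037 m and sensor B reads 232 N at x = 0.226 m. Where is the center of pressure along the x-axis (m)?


COP_x = (F1*x1 + F2*x2) / (F1 + F2)
COP_x = (184*0.037 + 232*0.226) / (184 + 232)
Numerator = 59.2400
Denominator = 416
COP_x = 0.1424


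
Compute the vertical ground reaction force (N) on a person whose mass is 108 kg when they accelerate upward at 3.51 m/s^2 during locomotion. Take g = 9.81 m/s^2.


GRF = m * (g + a)
GRF = 108 * (9.81 + 3.51)
GRF = 108 * 13.3200
GRF = 1438.5600


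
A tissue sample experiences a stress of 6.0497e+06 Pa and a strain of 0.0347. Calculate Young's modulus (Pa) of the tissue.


E = stress / strain
E = 6.0497e+06 / 0.0347
E = 1.7434e+08


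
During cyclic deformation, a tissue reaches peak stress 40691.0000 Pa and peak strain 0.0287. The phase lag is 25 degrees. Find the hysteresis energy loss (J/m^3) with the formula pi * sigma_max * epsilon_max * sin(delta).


E_loss = pi * sigma_max * epsilon_max * sin(delta)
delta = 25 deg = 0.4363 rad
sin(delta) = 0.4226
E_loss = pi * 40691.0000 * 0.0287 * 0.4226
E_loss = 1550.5236


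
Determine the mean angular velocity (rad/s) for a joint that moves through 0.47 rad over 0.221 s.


omega = delta_theta / delta_t
omega = 0.47 / 0.221
omega = 2.1267


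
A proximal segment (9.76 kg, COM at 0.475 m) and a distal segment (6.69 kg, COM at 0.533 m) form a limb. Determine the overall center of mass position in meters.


COM = (m1*x1 + m2*x2) / (m1 + m2)
COM = (9.76*0.475 + 6.69*0.533) / (9.76 + 6.69)
Numerator = 8.2018
Denominator = 16.4500
COM = 0.4986


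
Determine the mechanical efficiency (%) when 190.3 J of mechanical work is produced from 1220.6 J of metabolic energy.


eta = (W_mech / E_meta) * 100
eta = (190.3 / 1220.6) * 100
ratio = 0.1559
eta = 15.5907


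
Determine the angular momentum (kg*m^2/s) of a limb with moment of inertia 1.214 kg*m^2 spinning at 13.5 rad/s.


L = I * omega
L = 1.214 * 13.5
L = 16.3890


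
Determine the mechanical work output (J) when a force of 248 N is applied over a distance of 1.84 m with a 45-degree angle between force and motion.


W = F * d * cos(theta)
theta = 45 deg = 0.7854 rad
cos(theta) = 0.7071
W = 248 * 1.84 * 0.7071
W = 322.6670


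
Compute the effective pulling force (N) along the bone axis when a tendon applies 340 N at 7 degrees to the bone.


F_eff = F_tendon * cos(theta)
theta = 7 deg = 0.1222 rad
cos(theta) = 0.9925
F_eff = 340 * 0.9925
F_eff = 337.4657


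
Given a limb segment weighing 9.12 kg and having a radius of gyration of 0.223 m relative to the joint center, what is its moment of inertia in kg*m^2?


I = m * k^2
I = 9.12 * 0.223^2
k^2 = 0.0497
I = 0.4535


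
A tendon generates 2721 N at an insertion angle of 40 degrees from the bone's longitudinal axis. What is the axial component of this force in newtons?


F_eff = F_tendon * cos(theta)
theta = 40 deg = 0.6981 rad
cos(theta) = 0.7660
F_eff = 2721 * 0.7660
F_eff = 2084.4069


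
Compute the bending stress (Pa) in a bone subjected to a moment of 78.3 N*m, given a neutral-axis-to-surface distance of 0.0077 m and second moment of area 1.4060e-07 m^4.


sigma = M * c / I
sigma = 78.3 * 0.0077 / 1.4060e-07
M * c = 0.6029
sigma = 4.2881e+06


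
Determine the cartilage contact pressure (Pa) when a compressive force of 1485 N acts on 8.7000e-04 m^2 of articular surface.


P = F / A
P = 1485 / 8.7000e-04
P = 1.7069e+06


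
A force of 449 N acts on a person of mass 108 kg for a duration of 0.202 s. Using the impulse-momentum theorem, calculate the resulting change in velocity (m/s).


J = F * dt = 449 * 0.202 = 90.6980 N*s
delta_v = J / m
delta_v = 90.6980 / 108
delta_v = 0.8398


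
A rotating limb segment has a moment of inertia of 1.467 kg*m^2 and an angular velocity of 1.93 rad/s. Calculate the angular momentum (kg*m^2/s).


L = I * omega
L = 1.467 * 1.93
L = 2.8313


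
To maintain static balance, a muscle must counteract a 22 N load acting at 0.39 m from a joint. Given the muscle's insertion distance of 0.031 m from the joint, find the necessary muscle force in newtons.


F_muscle = W * d_load / d_muscle
F_muscle = 22 * 0.39 / 0.031
Numerator = 8.5800
F_muscle = 276.7742


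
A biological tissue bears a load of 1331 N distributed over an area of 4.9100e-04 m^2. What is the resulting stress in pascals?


stress = F / A
stress = 1331 / 4.9100e-04
stress = 2.7108e+06


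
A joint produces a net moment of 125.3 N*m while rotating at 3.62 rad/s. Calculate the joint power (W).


P = M * omega
P = 125.3 * 3.62
P = 453.5860


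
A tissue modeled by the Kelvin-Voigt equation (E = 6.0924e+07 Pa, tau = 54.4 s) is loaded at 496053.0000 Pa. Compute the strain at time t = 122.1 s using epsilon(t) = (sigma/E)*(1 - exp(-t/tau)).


epsilon(t) = (sigma/E) * (1 - exp(-t/tau))
sigma/E = 496053.0000 / 6.0924e+07 = 0.0081
exp(-t/tau) = exp(-122.1 / 54.4) = 0.1060
epsilon = 0.0081 * (1 - 0.1060)
epsilon = 0.0073


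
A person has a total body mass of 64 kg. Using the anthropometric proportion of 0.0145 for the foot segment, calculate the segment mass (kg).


m_segment = body_mass * fraction
m_segment = 64 * 0.0145
m_segment = 0.9280


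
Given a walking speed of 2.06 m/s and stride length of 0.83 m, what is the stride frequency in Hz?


f = v / stride_length
f = 2.06 / 0.83
f = 2.4819


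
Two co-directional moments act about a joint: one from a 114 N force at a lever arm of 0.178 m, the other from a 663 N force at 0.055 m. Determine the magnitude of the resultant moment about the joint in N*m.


M = F1 * d1 + F2 * d2
M = 114 * 0.178 + 663 * 0.055
M = 20.2920 + 36.4650
M = 56.7570


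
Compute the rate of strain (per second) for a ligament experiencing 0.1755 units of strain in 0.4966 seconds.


strain_rate = delta_strain / delta_t
strain_rate = 0.1755 / 0.4966
strain_rate = 0.3534


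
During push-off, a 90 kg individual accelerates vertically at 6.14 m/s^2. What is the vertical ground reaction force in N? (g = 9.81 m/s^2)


GRF = m * (g + a)
GRF = 90 * (9.81 + 6.14)
GRF = 90 * 15.9500
GRF = 1435.5000


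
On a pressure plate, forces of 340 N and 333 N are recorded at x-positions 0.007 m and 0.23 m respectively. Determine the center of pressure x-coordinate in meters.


COP_x = (F1*x1 + F2*x2) / (F1 + F2)
COP_x = (340*0.007 + 333*0.23) / (340 + 333)
Numerator = 78.9700
Denominator = 673
COP_x = 0.1173


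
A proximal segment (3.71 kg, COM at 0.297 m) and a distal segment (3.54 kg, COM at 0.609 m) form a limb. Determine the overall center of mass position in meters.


COM = (m1*x1 + m2*x2) / (m1 + m2)
COM = (3.71*0.297 + 3.54*0.609) / (3.71 + 3.54)
Numerator = 3.2577
Denominator = 7.2500
COM = 0.4493


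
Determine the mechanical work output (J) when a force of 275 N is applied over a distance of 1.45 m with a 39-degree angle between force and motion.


W = F * d * cos(theta)
theta = 39 deg = 0.6807 rad
cos(theta) = 0.7771
W = 275 * 1.45 * 0.7771
W = 309.8870


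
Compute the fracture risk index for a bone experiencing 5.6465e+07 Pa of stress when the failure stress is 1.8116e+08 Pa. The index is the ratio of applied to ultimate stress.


FRI = applied / ultimate
FRI = 5.6465e+07 / 1.8116e+08
FRI = 0.3117


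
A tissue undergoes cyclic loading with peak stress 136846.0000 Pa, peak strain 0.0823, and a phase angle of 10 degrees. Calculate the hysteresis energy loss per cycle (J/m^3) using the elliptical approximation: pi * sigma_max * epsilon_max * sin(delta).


E_loss = pi * sigma_max * epsilon_max * sin(delta)
delta = 10 deg = 0.1745 rad
sin(delta) = 0.1736
E_loss = pi * 136846.0000 * 0.0823 * 0.1736
E_loss = 6144.0119


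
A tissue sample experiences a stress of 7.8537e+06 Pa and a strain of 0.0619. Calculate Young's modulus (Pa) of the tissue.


E = stress / strain
E = 7.8537e+06 / 0.0619
E = 1.2688e+08


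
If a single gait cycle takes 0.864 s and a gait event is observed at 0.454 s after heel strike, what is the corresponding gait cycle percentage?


pct = (event_time / cycle_time) * 100
pct = (0.454 / 0.864) * 100
ratio = 0.5255
pct = 52.5463


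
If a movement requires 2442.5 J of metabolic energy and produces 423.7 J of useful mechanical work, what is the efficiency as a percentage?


eta = (W_mech / E_meta) * 100
eta = (423.7 / 2442.5) * 100
ratio = 0.1735
eta = 17.3470


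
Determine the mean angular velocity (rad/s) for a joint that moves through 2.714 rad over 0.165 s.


omega = delta_theta / delta_t
omega = 2.714 / 0.165
omega = 16.4485


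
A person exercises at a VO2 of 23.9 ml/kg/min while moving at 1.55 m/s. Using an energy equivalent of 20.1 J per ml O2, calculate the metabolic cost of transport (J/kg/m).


Power per kg = VO2 * 20.1 / 60
Power per kg = 23.9 * 20.1 / 60 = 8.0065 W/kg
Cost = power_per_kg / speed
Cost = 8.0065 / 1.55
Cost = 5.1655


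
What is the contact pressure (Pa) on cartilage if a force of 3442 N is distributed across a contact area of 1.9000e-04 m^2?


P = F / A
P = 3442 / 1.9000e-04
P = 1.8116e+07


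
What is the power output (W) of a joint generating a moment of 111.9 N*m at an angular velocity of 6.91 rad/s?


P = M * omega
P = 111.9 * 6.91
P = 773.2290


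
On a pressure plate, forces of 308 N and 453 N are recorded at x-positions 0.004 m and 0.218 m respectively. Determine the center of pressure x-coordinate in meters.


COP_x = (F1*x1 + F2*x2) / (F1 + F2)
COP_x = (308*0.004 + 453*0.218) / (308 + 453)
Numerator = 99.9860
Denominator = 761
COP_x = 0.1314


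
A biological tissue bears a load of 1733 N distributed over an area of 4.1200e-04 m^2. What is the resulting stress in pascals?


stress = F / A
stress = 1733 / 4.1200e-04
stress = 4.2063e+06


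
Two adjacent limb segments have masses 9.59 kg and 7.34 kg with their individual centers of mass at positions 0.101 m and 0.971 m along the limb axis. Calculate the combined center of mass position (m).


COM = (m1*x1 + m2*x2) / (m1 + m2)
COM = (9.59*0.101 + 7.34*0.971) / (9.59 + 7.34)
Numerator = 8.0957
Denominator = 16.9300
COM = 0.4782


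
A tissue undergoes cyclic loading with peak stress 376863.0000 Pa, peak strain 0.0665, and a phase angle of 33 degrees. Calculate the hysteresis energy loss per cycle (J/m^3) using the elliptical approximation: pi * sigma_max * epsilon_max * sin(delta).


E_loss = pi * sigma_max * epsilon_max * sin(delta)
delta = 33 deg = 0.5760 rad
sin(delta) = 0.5446
E_loss = pi * 376863.0000 * 0.0665 * 0.5446
E_loss = 42880.8893


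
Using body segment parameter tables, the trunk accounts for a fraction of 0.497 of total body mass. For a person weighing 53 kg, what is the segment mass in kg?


m_segment = body_mass * fraction
m_segment = 53 * 0.497
m_segment = 26.3410


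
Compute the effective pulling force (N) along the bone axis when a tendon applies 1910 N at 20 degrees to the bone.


F_eff = F_tendon * cos(theta)
theta = 20 deg = 0.3491 rad
cos(theta) = 0.9397
F_eff = 1910 * 0.9397
F_eff = 1794.8129


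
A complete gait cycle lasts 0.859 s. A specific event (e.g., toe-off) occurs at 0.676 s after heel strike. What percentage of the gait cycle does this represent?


pct = (event_time / cycle_time) * 100
pct = (0.676 / 0.859) * 100
ratio = 0.7870
pct = 78.6962


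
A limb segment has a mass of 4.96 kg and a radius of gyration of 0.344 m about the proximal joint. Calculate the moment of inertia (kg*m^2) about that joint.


I = m * k^2
I = 4.96 * 0.344^2
k^2 = 0.1183
I = 0.5869


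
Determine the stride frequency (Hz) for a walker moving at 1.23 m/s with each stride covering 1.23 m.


f = v / stride_length
f = 1.23 / 1.23
f = 1.0000


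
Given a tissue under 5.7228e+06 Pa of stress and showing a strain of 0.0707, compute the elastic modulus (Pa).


E = stress / strain
E = 5.7228e+06 / 0.0707
E = 8.0945e+07


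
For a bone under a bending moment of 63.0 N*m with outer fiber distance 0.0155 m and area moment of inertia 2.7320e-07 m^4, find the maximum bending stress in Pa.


sigma = M * c / I
sigma = 63.0 * 0.0155 / 2.7320e-07
M * c = 0.9765
sigma = 3.5743e+06


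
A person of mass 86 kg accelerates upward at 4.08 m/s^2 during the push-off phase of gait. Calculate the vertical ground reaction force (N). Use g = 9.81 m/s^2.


GRF = m * (g + a)
GRF = 86 * (9.81 + 4.08)
GRF = 86 * 13.8900
GRF = 1194.5400


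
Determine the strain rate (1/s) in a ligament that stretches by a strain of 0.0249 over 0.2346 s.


strain_rate = delta_strain / delta_t
strain_rate = 0.0249 / 0.2346
strain_rate = 0.1061


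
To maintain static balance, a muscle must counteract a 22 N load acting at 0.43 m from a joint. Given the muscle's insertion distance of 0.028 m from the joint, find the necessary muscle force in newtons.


F_muscle = W * d_load / d_muscle
F_muscle = 22 * 0.43 / 0.028
Numerator = 9.4600
F_muscle = 337.8571


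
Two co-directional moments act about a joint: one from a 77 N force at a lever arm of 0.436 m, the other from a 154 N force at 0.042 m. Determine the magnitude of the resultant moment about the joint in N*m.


M = F1 * d1 + F2 * d2
M = 77 * 0.436 + 154 * 0.042
M = 33.5720 + 6.4680
M = 40.0400


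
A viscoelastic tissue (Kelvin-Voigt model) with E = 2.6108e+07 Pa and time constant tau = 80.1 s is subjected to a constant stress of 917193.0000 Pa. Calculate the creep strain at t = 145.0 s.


epsilon(t) = (sigma/E) * (1 - exp(-t/tau))
sigma/E = 917193.0000 / 2.6108e+07 = 0.0351
exp(-t/tau) = exp(-145.0 / 80.1) = 0.1636
epsilon = 0.0351 * (1 - 0.1636)
epsilon = 0.0294


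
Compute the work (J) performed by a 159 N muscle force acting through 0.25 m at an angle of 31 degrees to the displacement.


W = F * d * cos(theta)
theta = 31 deg = 0.5411 rad
cos(theta) = 0.8572
W = 159 * 0.25 * 0.8572
W = 34.0724


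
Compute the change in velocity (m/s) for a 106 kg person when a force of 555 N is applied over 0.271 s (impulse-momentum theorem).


J = F * dt = 555 * 0.271 = 150.4050 N*s
delta_v = J / m
delta_v = 150.4050 / 106
delta_v = 1.4189


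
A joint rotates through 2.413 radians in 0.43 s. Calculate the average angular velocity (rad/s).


omega = delta_theta / delta_t
omega = 2.413 / 0.43
omega = 5.6116


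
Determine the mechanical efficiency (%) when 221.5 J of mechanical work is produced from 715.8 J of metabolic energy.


eta = (W_mech / E_meta) * 100
eta = (221.5 / 715.8) * 100
ratio = 0.3094
eta = 30.9444


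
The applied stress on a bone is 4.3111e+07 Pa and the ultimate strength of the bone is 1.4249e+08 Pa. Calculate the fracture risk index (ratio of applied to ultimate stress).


FRI = applied / ultimate
FRI = 4.3111e+07 / 1.4249e+08
FRI = 0.3026


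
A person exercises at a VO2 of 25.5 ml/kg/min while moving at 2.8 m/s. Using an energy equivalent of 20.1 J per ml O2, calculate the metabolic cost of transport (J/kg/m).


Power per kg = VO2 * 20.1 / 60
Power per kg = 25.5 * 20.1 / 60 = 8.5425 W/kg
Cost = power_per_kg / speed
Cost = 8.5425 / 2.8
Cost = 3.0509


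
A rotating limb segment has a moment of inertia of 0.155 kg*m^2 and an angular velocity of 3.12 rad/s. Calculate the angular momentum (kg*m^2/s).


L = I * omega
L = 0.155 * 3.12
L = 0.4836


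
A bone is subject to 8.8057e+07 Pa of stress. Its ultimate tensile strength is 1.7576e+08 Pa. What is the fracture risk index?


FRI = applied / ultimate
FRI = 8.8057e+07 / 1.7576e+08
FRI = 0.5010


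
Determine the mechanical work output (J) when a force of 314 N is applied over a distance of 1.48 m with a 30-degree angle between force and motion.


W = F * d * cos(theta)
theta = 30 deg = 0.5236 rad
cos(theta) = 0.8660
W = 314 * 1.48 * 0.8660
W = 402.4593


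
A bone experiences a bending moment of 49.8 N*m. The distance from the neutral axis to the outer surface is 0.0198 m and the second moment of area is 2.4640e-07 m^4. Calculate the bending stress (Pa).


sigma = M * c / I
sigma = 49.8 * 0.0198 / 2.4640e-07
M * c = 0.9860
sigma = 4.0018e+06


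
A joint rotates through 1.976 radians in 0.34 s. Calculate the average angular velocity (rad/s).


omega = delta_theta / delta_t
omega = 1.976 / 0.34
omega = 5.8118


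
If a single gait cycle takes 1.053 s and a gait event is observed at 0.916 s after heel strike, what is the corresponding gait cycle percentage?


pct = (event_time / cycle_time) * 100
pct = (0.916 / 1.053) * 100
ratio = 0.8699
pct = 86.9896


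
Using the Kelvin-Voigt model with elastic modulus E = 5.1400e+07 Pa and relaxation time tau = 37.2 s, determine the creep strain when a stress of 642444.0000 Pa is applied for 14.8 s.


epsilon(t) = (sigma/E) * (1 - exp(-t/tau))
sigma/E = 642444.0000 / 5.1400e+07 = 0.0125
exp(-t/tau) = exp(-14.8 / 37.2) = 0.6718
epsilon = 0.0125 * (1 - 0.6718)
epsilon = 0.0041


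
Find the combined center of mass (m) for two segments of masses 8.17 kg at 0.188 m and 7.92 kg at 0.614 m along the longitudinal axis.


COM = (m1*x1 + m2*x2) / (m1 + m2)
COM = (8.17*0.188 + 7.92*0.614) / (8.17 + 7.92)
Numerator = 6.3988
Denominator = 16.0900
COM = 0.3977


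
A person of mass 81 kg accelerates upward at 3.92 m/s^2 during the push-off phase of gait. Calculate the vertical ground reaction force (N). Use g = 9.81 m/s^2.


GRF = m * (g + a)
GRF = 81 * (9.81 + 3.92)
GRF = 81 * 13.7300
GRF = 1112.1300


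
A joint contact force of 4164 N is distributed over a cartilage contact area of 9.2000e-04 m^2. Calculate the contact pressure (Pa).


P = F / A
P = 4164 / 9.2000e-04
P = 4.5261e+06


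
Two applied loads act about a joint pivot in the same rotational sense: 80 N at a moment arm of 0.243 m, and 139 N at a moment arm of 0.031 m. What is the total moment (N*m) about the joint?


M = F1 * d1 + F2 * d2
M = 80 * 0.243 + 139 * 0.031
M = 19.4400 + 4.3090
M = 23.7490


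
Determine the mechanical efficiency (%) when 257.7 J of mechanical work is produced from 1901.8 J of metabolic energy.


eta = (W_mech / E_meta) * 100
eta = (257.7 / 1901.8) * 100
ratio = 0.1355
eta = 13.5503


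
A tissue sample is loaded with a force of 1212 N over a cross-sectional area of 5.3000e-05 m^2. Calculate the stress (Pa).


stress = F / A
stress = 1212 / 5.3000e-05
stress = 2.2868e+07


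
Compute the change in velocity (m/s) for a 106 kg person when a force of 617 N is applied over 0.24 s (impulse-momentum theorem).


J = F * dt = 617 * 0.24 = 148.0800 N*s
delta_v = J / m
delta_v = 148.0800 / 106
delta_v = 1.3970


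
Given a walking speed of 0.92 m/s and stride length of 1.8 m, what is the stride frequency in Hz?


f = v / stride_length
f = 0.92 / 1.8
f = 0.5111


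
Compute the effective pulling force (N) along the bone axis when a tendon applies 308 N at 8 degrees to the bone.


F_eff = F_tendon * cos(theta)
theta = 8 deg = 0.1396 rad
cos(theta) = 0.9903
F_eff = 308 * 0.9903
F_eff = 305.0026


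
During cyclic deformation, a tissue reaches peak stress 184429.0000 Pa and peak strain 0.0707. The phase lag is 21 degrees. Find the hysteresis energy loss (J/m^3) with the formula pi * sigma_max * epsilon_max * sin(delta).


E_loss = pi * sigma_max * epsilon_max * sin(delta)
delta = 21 deg = 0.3665 rad
sin(delta) = 0.3584
E_loss = pi * 184429.0000 * 0.0707 * 0.3584
E_loss = 14680.0542


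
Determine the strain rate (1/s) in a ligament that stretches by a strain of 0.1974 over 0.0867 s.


strain_rate = delta_strain / delta_t
strain_rate = 0.1974 / 0.0867
strain_rate = 2.2768


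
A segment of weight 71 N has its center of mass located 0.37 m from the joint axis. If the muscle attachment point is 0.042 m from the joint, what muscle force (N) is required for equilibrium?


F_muscle = W * d_load / d_muscle
F_muscle = 71 * 0.37 / 0.042
Numerator = 26.2700
F_muscle = 625.4762


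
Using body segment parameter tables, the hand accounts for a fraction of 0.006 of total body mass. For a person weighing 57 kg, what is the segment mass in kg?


m_segment = body_mass * fraction
m_segment = 57 * 0.006
m_segment = 0.3420


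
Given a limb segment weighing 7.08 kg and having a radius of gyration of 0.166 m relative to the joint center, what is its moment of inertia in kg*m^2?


I = m * k^2
I = 7.08 * 0.166^2
k^2 = 0.0276
I = 0.1951


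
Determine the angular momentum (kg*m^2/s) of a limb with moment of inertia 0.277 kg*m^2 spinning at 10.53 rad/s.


L = I * omega
L = 0.277 * 10.53
L = 2.9168


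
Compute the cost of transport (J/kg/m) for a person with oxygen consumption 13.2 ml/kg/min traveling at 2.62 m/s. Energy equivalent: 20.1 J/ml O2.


Power per kg = VO2 * 20.1 / 60
Power per kg = 13.2 * 20.1 / 60 = 4.4220 W/kg
Cost = power_per_kg / speed
Cost = 4.4220 / 2.62
Cost = 1.6878


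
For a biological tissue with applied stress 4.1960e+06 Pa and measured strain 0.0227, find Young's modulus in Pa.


E = stress / strain
E = 4.1960e+06 / 0.0227
E = 1.8485e+08


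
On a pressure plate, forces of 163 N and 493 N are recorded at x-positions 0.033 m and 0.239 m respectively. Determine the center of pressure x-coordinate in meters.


COP_x = (F1*x1 + F2*x2) / (F1 + F2)
COP_x = (163*0.033 + 493*0.239) / (163 + 493)
Numerator = 123.2060
Denominator = 656
COP_x = 0.1878


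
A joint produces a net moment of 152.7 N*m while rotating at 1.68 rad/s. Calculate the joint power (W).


P = M * omega
P = 152.7 * 1.68
P = 256.5360


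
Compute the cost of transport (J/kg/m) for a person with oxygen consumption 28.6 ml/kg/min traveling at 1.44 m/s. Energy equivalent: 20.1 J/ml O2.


Power per kg = VO2 * 20.1 / 60
Power per kg = 28.6 * 20.1 / 60 = 9.5810 W/kg
Cost = power_per_kg / speed
Cost = 9.5810 / 1.44
Cost = 6.6535


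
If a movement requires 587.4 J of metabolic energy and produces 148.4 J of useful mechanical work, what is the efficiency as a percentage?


eta = (W_mech / E_meta) * 100
eta = (148.4 / 587.4) * 100
ratio = 0.2526
eta = 25.2639


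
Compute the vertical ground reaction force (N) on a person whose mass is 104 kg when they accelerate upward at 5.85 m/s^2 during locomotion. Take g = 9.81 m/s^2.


GRF = m * (g + a)
GRF = 104 * (9.81 + 5.85)
GRF = 104 * 15.6600
GRF = 1628.6400


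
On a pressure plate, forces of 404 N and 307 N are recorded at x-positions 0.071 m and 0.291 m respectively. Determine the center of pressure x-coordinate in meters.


COP_x = (F1*x1 + F2*x2) / (F1 + F2)
COP_x = (404*0.071 + 307*0.291) / (404 + 307)
Numerator = 118.0210
Denominator = 711
COP_x = 0.1660


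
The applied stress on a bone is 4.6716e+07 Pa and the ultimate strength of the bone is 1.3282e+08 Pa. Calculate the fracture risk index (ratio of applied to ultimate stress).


FRI = applied / ultimate
FRI = 4.6716e+07 / 1.3282e+08
FRI = 0.3517


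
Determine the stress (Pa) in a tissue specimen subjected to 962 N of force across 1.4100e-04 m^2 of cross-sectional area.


stress = F / A
stress = 962 / 1.4100e-04
stress = 6.8227e+06


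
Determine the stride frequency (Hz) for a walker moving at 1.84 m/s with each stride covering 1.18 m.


f = v / stride_length
f = 1.84 / 1.18
f = 1.5593


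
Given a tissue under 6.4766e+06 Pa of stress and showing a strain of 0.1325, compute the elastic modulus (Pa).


E = stress / strain
E = 6.4766e+06 / 0.1325
E = 4.8880e+07


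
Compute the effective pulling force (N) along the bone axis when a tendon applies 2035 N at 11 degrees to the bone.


F_eff = F_tendon * cos(theta)
theta = 11 deg = 0.1920 rad
cos(theta) = 0.9816
F_eff = 2035 * 0.9816
F_eff = 1997.6113


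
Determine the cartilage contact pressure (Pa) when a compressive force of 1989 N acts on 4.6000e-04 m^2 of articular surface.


P = F / A
P = 1989 / 4.6000e-04
P = 4.3239e+06


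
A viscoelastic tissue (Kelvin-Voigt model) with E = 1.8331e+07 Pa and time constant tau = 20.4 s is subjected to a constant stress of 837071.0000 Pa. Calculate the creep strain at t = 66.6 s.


epsilon(t) = (sigma/E) * (1 - exp(-t/tau))
sigma/E = 837071.0000 / 1.8331e+07 = 0.0457
exp(-t/tau) = exp(-66.6 / 20.4) = 0.0382
epsilon = 0.0457 * (1 - 0.0382)
epsilon = 0.0439


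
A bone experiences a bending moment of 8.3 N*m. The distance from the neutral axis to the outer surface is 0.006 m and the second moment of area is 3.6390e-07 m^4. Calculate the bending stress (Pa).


sigma = M * c / I
sigma = 8.3 * 0.006 / 3.6390e-07
M * c = 0.0498
sigma = 136850.7832


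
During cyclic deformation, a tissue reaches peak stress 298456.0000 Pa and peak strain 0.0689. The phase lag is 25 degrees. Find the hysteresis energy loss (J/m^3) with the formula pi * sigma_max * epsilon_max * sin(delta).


E_loss = pi * sigma_max * epsilon_max * sin(delta)
delta = 25 deg = 0.4363 rad
sin(delta) = 0.4226
E_loss = pi * 298456.0000 * 0.0689 * 0.4226
E_loss = 27302.2015


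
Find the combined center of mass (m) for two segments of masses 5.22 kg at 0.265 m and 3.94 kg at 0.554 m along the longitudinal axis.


COM = (m1*x1 + m2*x2) / (m1 + m2)
COM = (5.22*0.265 + 3.94*0.554) / (5.22 + 3.94)
Numerator = 3.5661
Denominator = 9.1600
COM = 0.3893


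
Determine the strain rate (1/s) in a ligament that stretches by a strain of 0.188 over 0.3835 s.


strain_rate = delta_strain / delta_t
strain_rate = 0.188 / 0.3835
strain_rate = 0.4902


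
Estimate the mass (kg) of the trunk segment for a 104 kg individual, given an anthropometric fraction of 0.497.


m_segment = body_mass * fraction
m_segment = 104 * 0.497
m_segment = 51.6880


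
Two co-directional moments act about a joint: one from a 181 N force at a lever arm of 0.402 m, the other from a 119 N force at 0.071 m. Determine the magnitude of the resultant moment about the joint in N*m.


M = F1 * d1 + F2 * d2
M = 181 * 0.402 + 119 * 0.071
M = 72.7620 + 8.4490
M = 81.2110


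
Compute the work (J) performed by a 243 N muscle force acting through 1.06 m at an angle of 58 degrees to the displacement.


W = F * d * cos(theta)
theta = 58 deg = 1.0123 rad
cos(theta) = 0.5299
W = 243 * 1.06 * 0.5299
W = 136.4966


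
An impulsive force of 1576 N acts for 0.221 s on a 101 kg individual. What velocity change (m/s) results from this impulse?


J = F * dt = 1576 * 0.221 = 348.2960 N*s
delta_v = J / m
delta_v = 348.2960 / 101
delta_v = 3.4485


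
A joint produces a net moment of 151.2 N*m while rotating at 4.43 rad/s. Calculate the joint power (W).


P = M * omega
P = 151.2 * 4.43
P = 669.8160


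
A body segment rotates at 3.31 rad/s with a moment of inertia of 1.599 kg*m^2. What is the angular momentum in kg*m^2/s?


L = I * omega
L = 1.599 * 3.31
L = 5.2927


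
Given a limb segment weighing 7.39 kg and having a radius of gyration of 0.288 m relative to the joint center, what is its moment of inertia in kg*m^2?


I = m * k^2
I = 7.39 * 0.288^2
k^2 = 0.0829
I = 0.6130


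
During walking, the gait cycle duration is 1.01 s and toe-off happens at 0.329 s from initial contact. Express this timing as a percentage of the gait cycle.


pct = (event_time / cycle_time) * 100
pct = (0.329 / 1.01) * 100
ratio = 0.3257
pct = 32.5743


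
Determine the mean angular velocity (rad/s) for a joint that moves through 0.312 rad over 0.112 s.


omega = delta_theta / delta_t
omega = 0.312 / 0.112
omega = 2.7857
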